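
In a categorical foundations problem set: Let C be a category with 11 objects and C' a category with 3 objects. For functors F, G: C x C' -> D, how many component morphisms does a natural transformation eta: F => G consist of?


A natural transformation eta: F => G assigns one component morphism per
object of the domain category.
The domain is the product category C x C', so
|Ob(C x C')| = |Ob(C)| * |Ob(C')| = 11 * 3 = 33.
Therefore eta has 33 component morphisms.

33


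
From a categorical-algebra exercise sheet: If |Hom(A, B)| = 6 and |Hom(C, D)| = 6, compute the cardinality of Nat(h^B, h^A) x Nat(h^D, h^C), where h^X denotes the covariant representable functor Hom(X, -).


By the Yoneda lemma, Nat(h^B, h^A) is isomorphic to Hom(A, B),
so |Nat(h^B, h^A)| = |Hom(A, B)| and |Nat(h^D, h^C)| = |Hom(C, D)|.
|Hom(A, B)| = 6, |Hom(C, D)| = 6.
|Nat(h^B, h^A) x Nat(h^D, h^C)| = 6 * 6 = 36

36


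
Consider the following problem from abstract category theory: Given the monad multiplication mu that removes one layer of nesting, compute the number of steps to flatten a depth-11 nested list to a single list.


Each application of mu: T^2 -> T removes one layer of nesting.
Starting at depth 11 (i.e., T^11(X)), we need to reach T(X).
Number of mu applications = 11 - 1 = 10

10


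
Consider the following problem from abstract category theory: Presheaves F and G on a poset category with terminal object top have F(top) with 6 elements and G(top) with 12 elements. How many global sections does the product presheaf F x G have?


Global sections of a presheaf on a poset with terminal top satisfy
Gamma(H) ~ H(top). Presheaves admit pointwise products, so
(F x G)(top) = F(top) x G(top) (Cartesian product).
|Gamma(F x G)| = |F(top)| * |G(top)| = 6 * 12 = 72.

72


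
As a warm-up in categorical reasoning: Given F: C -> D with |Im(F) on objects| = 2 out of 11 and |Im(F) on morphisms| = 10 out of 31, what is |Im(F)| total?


The image of F consists of distinct objects and distinct morphisms.
|Im(F)| on objects = 2
|Im(F)| on morphisms = 10
Total image cardinality = 2 + 10 = 12

12


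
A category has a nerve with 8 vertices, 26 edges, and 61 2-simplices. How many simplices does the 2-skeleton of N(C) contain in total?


The 2-skeleton of the nerve N(C) consists of simplices in dimensions 0, 1, 2:
  |N(C)_0| = 8 (objects)
  |N(C)_1| = 26 (morphisms)
  |N(C)_2| = 61 (composable pairs)
Total = 8 + 26 + 61 = 95

95


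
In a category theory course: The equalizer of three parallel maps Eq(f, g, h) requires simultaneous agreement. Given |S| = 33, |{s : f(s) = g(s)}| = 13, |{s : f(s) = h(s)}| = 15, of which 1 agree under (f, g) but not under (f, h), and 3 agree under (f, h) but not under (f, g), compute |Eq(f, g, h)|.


Eq(f, g, h) is the triple-agreement set: points in S where all three
maps take the same value. Using inclusion-exclusion on the pairwise data:
Pair (f, g) agrees on 13 points; pair (f, h) on 15 points.
Points agreeing under (f, g) but not (f, h) = 1; under (f, h) but not (f, g) = 3.
Triple-agreement = agreement-in-(f, g) minus points that agree under (f, g) but not (f, h):
|Eq(f, g, h)| = 13 - 1 = 12
(cross-check via (f, h): 15 - 3 = 12.)

12


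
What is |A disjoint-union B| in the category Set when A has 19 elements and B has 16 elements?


In Set, the coproduct A + B is the disjoint union.
|A + B| = |A| + |B| = 19 + 16 = 35

35


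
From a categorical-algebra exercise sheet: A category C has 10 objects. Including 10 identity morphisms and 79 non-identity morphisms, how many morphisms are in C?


Each object has an identity morphism, giving 10 identities.
Adding the 79 non-identity morphisms:
Total = 10 + 79 = 89

89


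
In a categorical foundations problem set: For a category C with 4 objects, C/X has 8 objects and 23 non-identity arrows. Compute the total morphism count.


In the slice category C/X, objects are morphisms to X.
Identity morphisms: 8 (one per object of C/X).
Non-identity morphisms: 23.
Total = 8 + 23 = 31

31


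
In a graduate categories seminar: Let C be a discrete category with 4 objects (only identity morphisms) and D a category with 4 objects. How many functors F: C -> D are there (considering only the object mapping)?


A functor from a discrete category C to D is determined by
where each object maps. Each of the 4 objects of C can map
to any of the 4 objects of D independently.
Number of functors = 4^4 = 256

256


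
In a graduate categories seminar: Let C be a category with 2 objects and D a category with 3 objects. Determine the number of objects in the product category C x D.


The product category C x D has objects that are pairs (c, d).
Number of pairs = |Ob(C)| * |Ob(D)| = 2 * 3 = 6

6


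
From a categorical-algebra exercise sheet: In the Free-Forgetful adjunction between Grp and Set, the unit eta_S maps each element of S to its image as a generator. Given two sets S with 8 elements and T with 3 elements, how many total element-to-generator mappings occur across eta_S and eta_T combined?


The unit eta_X: X -> U(F(X)) of the Free-Forgetful adjunction
maps each element of X to a generator of F(X). For X = S + T (disjoint
union in Set), |S + T| = |S| + |T|.
Total mappings = 8 + 3 = 11.

11


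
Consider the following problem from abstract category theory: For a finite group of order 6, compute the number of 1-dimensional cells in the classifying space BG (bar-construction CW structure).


In the bar-construction CW model of BG, the n-cells are indexed by
n-tuples [g_1|...|g_n] of non-identity elements of G (degenerate
simplices with some g_i = e do not contribute cells), so there are
(|G| - 1)^n n-cells.
For dim = 1 with |G| = 6:
cells = (6 - 1)^1 = 5^1 = 5

5


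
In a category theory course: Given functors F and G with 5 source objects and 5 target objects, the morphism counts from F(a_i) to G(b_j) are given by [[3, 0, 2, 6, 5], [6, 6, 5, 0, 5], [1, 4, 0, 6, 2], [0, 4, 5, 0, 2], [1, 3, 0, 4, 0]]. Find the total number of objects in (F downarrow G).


Objects of (F downarrow G) are triples (a, b, h: F(a)->G(b)).
The count equals the sum of all entries in the hom-matrix.
sum(row 0) = 16
sum(row 1) = 22
sum(row 2) = 13
sum(row 3) = 11
sum(row 4) = 8
Grand total = 70

70


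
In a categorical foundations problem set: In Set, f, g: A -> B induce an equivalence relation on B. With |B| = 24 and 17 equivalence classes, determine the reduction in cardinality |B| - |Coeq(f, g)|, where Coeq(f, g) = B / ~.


The coequalizer Coeq(f, g) = B / ~ has one element per equivalence class.
|B| = 24, |Coeq(f, g)| = 17.
|B| - |Coeq(f, g)| = 24 - 17 = 7.

7


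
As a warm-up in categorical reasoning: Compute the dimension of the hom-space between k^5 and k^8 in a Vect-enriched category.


In Vect-enriched categories, Hom(k^n, k^m) is the space of m x n matrices.
dim(Hom(k^5, k^8)) = 8 * 5 = 40

40


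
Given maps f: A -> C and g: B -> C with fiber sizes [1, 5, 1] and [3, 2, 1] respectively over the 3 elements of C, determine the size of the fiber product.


The pullback A x_C B consists of pairs (a, b) with f(a) = g(b).
For each element c in C, the fiber product has |f^-1(c)| * |g^-1(c)| elements.
Summing over C: 1 * 3 + 5 * 2 + 1 * 1
= 3 + 10 + 1 = 14

14


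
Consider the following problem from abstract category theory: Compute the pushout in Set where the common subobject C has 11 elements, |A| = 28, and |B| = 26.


The pushout A +_C B identifies the images of C in A and B.
|A +_C B| = |A| + |B| - |C| (for injections).
= 28 + 26 - 11 = 43

43


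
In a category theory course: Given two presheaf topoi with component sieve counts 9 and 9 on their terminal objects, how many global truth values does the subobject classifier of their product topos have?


In a product of presheaf topoi E_1 x E_2, the subobject classifier
is Omega = Omega_1 x Omega_2 (componentwise), so
|Omega(top)| = |Omega_1(top_1)| * |Omega_2(top_2)|.
= 9 * 9 = 81.

81


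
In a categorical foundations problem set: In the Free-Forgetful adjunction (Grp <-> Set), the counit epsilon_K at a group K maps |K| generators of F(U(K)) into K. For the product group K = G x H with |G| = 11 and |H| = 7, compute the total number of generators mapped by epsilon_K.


The counit epsilon_K: F(U(K)) -> K of the Free-Forgetful adjunction
maps |K| generators of F(U(K)) into K. For K = G x H (the product group),
|G x H| = |G| * |H|.
Total generators mapped = 11 * 7 = 77.

77


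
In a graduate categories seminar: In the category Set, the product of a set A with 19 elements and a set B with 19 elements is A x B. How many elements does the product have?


In Set, the product A x B is the Cartesian product.
By the universal property, |A x B| = |A| * |B|.
|A x B| = 19 * 19 = 361

361


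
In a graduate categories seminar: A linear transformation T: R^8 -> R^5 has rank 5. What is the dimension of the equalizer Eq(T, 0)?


The equalizer of f and the zero map is ker(f).
By the rank-nullity theorem: dim(ker(f)) = dim(domain) - rank(f).
dim(ker(f)) = 8 - 5 = 3

3


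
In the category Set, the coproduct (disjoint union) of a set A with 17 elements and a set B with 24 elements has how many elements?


In Set, the coproduct A + B is the disjoint union.
|A + B| = |A| + |B| = 17 + 24 = 41

41


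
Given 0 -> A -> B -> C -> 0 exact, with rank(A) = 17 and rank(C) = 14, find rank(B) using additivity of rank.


For a short exact sequence 0 -> A -> B -> C -> 0,
rank is additive: rank(B) = rank(A) + rank(C).
rank(B) = 17 + 14 = 31

31


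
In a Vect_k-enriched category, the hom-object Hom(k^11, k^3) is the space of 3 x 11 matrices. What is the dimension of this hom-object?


In Vect-enriched categories, Hom(k^n, k^m) is the space of m x n matrices.
dim(Hom(k^11, k^3)) = 3 * 11 = 33

33


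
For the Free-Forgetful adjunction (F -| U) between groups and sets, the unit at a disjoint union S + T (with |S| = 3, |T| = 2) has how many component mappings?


The unit eta_X: X -> U(F(X)) of the Free-Forgetful adjunction
maps each element of X to a generator of F(X). For X = S + T (disjoint
union in Set), |S + T| = |S| + |T|.
Total mappings = 3 + 2 = 5.

5


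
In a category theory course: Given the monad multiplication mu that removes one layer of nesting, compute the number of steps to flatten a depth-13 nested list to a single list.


Each application of mu: T^2 -> T removes one layer of nesting.
Starting at depth 13 (i.e., T^13(X)), we need to reach T(X).
Number of mu applications = 13 - 1 = 12

12


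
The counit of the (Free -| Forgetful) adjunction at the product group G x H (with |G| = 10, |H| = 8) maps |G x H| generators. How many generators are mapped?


The counit epsilon_K: F(U(K)) -> K of the Free-Forgetful adjunction
maps |K| generators of F(U(K)) into K. For K = G x H (the product group),
|G x H| = |G| * |H|.
Total generators mapped = 10 * 8 = 80.

80


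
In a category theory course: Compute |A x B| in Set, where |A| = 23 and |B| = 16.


In Set, the product A x B is the Cartesian product.
By the universal property, |A x B| = |A| * |B|.
|A x B| = 23 * 16 = 368

368


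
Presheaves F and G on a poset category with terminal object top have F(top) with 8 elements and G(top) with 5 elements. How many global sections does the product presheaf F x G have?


Global sections of a presheaf on a poset with terminal top satisfy
Gamma(H) ~ H(top). Presheaves admit pointwise products, so
(F x G)(top) = F(top) x G(top) (Cartesian product).
|Gamma(F x G)| = |F(top)| * |G(top)| = 8 * 5 = 40.

40


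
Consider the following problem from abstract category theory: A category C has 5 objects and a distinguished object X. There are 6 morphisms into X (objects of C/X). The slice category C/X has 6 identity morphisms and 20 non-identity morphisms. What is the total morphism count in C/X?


In the slice category C/X, objects are morphisms to X.
Identity morphisms: 6 (one per object of C/X).
Non-identity morphisms: 20.
Total = 6 + 20 = 26

26


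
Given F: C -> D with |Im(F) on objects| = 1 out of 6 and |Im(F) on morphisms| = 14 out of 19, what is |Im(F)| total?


The image of F consists of distinct objects and distinct morphisms.
|Im(F)| on objects = 1
|Im(F)| on morphisms = 14
Total image cardinality = 1 + 14 = 15

15


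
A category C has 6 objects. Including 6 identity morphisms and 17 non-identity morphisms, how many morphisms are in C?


Each object has an identity morphism, giving 6 identities.
Adding the 17 non-identity morphisms:
Total = 6 + 17 = 23

23


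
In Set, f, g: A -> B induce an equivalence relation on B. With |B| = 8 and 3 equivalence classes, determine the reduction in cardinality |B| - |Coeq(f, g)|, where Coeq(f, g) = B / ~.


The coequalizer Coeq(f, g) = B / ~ has one element per equivalence class.
|B| = 8, |Coeq(f, g)| = 3.
|B| - |Coeq(f, g)| = 8 - 3 = 5.

5


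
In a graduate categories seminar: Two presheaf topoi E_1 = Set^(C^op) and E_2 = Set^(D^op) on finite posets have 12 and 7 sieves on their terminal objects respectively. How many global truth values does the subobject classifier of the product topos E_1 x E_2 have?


In a product of presheaf topoi E_1 x E_2, the subobject classifier
is Omega = Omega_1 x Omega_2 (componentwise), so
|Omega(top)| = |Omega_1(top_1)| * |Omega_2(top_2)|.
= 12 * 7 = 84.

84


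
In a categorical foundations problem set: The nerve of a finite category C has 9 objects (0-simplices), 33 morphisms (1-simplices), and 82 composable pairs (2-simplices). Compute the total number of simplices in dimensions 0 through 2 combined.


The 2-skeleton of the nerve N(C) consists of simplices in dimensions 0, 1, 2:
  |N(C)_0| = 9 (objects)
  |N(C)_1| = 33 (morphisms)
  |N(C)_2| = 82 (composable pairs)
Total = 9 + 33 + 82 = 124

124


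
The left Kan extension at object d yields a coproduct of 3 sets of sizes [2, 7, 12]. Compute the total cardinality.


Pointwise, the left Kan extension (Lan_F H)(d) is the colimit, indexed
by the comma category (F downarrow d), of H composed with the
projection (F downarrow d) -> C. Here that colimit is given
as a coproduct (disjoint union) of sets, so its cardinality is the
sum of the sizes of the summands.
Coproduct of sets with sizes: 2 + 7 + 12
= 21

21


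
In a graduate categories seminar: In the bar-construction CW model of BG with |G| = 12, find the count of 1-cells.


In the bar-construction CW model of BG, the n-cells are indexed by
n-tuples [g_1|...|g_n] of non-identity elements of G (degenerate
simplices with some g_i = e do not contribute cells), so there are
(|G| - 1)^n n-cells.
For dim = 1 with |G| = 12:
cells = (12 - 1)^1 = 11^1 = 11

11


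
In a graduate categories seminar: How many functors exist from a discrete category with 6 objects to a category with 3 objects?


A functor from a discrete category C to D is determined by
where each object maps. Each of the 6 objects of C can map
to any of the 3 objects of D independently.
Number of functors = 3^6 = 729

729


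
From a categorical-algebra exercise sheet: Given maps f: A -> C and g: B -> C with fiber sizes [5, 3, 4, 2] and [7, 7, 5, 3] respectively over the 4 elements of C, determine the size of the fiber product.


The pullback A x_C B consists of pairs (a, b) with f(a) = g(b).
For each element c in C, the fiber product has |f^-1(c)| * |g^-1(c)| elements.
Summing over C: 5 * 7 + 3 * 7 + 4 * 5 + 2 * 3
= 35 + 21 + 20 + 6 = 82

82


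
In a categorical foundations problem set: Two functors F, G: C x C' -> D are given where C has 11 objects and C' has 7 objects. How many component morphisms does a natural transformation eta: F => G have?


A natural transformation eta: F => G assigns one component morphism per
object of the domain category.
The domain is the product category C x C', so
|Ob(C x C')| = |Ob(C)| * |Ob(C')| = 11 * 7 = 77.
Therefore eta has 77 component morphisms.

77


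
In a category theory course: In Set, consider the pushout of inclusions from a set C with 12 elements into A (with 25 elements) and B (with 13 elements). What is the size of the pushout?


The pushout A +_C B identifies the images of C in A and B.
|A +_C B| = |A| + |B| - |C| (for injections).
= 25 + 13 - 12 = 26

26


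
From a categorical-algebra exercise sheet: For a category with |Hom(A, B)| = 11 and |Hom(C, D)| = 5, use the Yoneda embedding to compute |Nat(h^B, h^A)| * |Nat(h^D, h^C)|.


By the Yoneda lemma, Nat(h^B, h^A) is isomorphic to Hom(A, B),
so |Nat(h^B, h^A)| = |Hom(A, B)| and |Nat(h^D, h^C)| = |Hom(C, D)|.
|Hom(A, B)| = 11, |Hom(C, D)| = 5.
|Nat(h^B, h^A) x Nat(h^D, h^C)| = 11 * 5 = 55

55


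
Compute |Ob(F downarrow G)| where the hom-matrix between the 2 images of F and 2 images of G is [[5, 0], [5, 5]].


Objects of (F downarrow G) are triples (a, b, h: F(a)->G(b)).
The count equals the sum of all entries in the hom-matrix.
sum(row 0) = 5
sum(row 1) = 10
Grand total = 15

15


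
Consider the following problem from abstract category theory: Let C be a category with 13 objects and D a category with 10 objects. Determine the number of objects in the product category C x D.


The product category C x D has objects that are pairs (c, d).
Number of pairs = |Ob(C)| * |Ob(D)| = 13 * 10 = 130

130


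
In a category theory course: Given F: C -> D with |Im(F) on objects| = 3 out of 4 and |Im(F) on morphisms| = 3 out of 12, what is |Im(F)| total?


The image of F consists of distinct objects and distinct morphisms.
|Im(F)| on objects = 3
|Im(F)| on morphisms = 3
Total image cardinality = 3 + 3 = 6

6


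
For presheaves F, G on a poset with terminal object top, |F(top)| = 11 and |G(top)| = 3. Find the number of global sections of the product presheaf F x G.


Global sections of a presheaf on a poset with terminal top satisfy
Gamma(H) ~ H(top). Presheaves admit pointwise products, so
(F x G)(top) = F(top) x G(top) (Cartesian product).
|Gamma(F x G)| = |F(top)| * |G(top)| = 11 * 3 = 33.

33


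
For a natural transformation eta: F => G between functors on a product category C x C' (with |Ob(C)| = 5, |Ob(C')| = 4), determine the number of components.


A natural transformation eta: F => G assigns one component morphism per
object of the domain category.
The domain is the product category C x C', so
|Ob(C x C')| = |Ob(C)| * |Ob(C')| = 5 * 4 = 20.
Therefore eta has 20 component morphisms.

20


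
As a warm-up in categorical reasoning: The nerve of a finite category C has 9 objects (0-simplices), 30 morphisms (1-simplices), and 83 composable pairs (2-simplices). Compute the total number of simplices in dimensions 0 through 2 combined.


The 2-skeleton of the nerve N(C) consists of simplices in dimensions 0, 1, 2:
  |N(C)_0| = 9 (objects)
  |N(C)_1| = 30 (morphisms)
  |N(C)_2| = 83 (composable pairs)
Total = 9 + 30 + 83 = 122

122


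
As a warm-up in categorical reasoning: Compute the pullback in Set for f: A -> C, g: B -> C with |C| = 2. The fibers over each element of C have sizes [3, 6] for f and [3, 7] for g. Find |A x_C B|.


The pullback A x_C B consists of pairs (a, b) with f(a) = g(b).
For each element c in C, the fiber product has |f^-1(c)| * |g^-1(c)| elements.
Summing over C: 3 * 3 + 6 * 7
= 9 + 42 = 51

51


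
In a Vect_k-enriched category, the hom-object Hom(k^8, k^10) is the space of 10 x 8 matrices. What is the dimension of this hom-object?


In Vect-enriched categories, Hom(k^n, k^m) is the space of m x n matrices.
dim(Hom(k^8, k^10)) = 10 * 8 = 80

80


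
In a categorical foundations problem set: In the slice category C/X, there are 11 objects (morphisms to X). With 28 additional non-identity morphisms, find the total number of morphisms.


In the slice category C/X, objects are morphisms to X.
Identity morphisms: 11 (one per object of C/X).
Non-identity morphisms: 28.
Total = 11 + 28 = 39

39


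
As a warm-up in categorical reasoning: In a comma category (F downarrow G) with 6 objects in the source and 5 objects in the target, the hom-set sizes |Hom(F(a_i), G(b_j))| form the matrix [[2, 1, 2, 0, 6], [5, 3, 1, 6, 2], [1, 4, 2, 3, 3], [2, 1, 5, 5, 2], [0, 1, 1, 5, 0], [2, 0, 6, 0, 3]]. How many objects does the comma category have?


Objects of (F downarrow G) are triples (a, b, h: F(a)->G(b)).
The count equals the sum of all entries in the hom-matrix.
sum(row 0) = 11
sum(row 1) = 17
sum(row 2) = 13
sum(row 3) = 15
sum(row 4) = 7
sum(row 5) = 11
Grand total = 74

74


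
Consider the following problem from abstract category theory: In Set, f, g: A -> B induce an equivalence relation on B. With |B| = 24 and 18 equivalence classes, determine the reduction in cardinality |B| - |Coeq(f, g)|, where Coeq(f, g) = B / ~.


The coequalizer Coeq(f, g) = B / ~ has one element per equivalence class.
|B| = 24, |Coeq(f, g)| = 18.
|B| - |Coeq(f, g)| = 24 - 18 = 6.

6


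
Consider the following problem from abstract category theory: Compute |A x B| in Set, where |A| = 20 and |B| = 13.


In Set, the product A x B is the Cartesian product.
By the universal property, |A x B| = |A| * |B|.
|A x B| = 20 * 13 = 260

260


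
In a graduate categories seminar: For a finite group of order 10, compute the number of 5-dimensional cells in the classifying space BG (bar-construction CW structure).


In the bar-construction CW model of BG, the n-cells are indexed by
n-tuples [g_1|...|g_n] of non-identity elements of G (degenerate
simplices with some g_i = e do not contribute cells), so there are
(|G| - 1)^n n-cells.
For dim = 5 with |G| = 10:
cells = (10 - 1)^5 = 9^5 = 59049

59049


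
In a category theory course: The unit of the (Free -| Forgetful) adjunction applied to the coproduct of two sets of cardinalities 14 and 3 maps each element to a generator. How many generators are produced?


The unit eta_X: X -> U(F(X)) of the Free-Forgetful adjunction
maps each element of X to a generator of F(X). For X = S + T (disjoint
union in Set), |S + T| = |S| + |T|.
Total mappings = 14 + 3 = 17.

17


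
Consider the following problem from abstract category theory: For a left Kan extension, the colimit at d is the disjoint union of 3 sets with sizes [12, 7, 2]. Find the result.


Pointwise, the left Kan extension (Lan_F H)(d) is the colimit, indexed
by the comma category (F downarrow d), of H composed with the
projection (F downarrow d) -> C. Here that colimit is given
as a coproduct (disjoint union) of sets, so its cardinality is the
sum of the sizes of the summands.
Coproduct of sets with sizes: 12 + 7 + 2
= 21

21


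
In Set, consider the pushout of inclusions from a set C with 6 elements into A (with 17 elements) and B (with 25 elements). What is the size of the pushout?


The pushout A +_C B identifies the images of C in A and B.
|A +_C B| = |A| + |B| - |C| (for injections).
= 17 + 25 - 6 = 36

36


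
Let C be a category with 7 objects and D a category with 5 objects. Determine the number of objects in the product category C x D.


The product category C x D has objects that are pairs (c, d).
Number of pairs = |Ob(C)| * |Ob(D)| = 7 * 5 = 35

35


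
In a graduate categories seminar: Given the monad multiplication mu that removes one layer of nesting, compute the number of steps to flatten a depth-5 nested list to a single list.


Each application of mu: T^2 -> T removes one layer of nesting.
Starting at depth 5 (i.e., T^5(X)), we need to reach T(X).
Number of mu applications = 5 - 1 = 4

4


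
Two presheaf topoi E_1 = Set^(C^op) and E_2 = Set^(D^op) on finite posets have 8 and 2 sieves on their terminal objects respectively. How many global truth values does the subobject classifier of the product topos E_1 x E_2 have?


In a product of presheaf topoi E_1 x E_2, the subobject classifier
is Omega = Omega_1 x Omega_2 (componentwise), so
|Omega(top)| = |Omega_1(top_1)| * |Omega_2(top_2)|.
= 8 * 2 = 16.

16


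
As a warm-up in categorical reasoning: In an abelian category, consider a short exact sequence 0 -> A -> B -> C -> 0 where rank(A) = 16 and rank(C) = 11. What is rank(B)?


For a short exact sequence 0 -> A -> B -> C -> 0,
rank is additive: rank(B) = rank(A) + rank(C).
rank(B) = 16 + 11 = 27

27


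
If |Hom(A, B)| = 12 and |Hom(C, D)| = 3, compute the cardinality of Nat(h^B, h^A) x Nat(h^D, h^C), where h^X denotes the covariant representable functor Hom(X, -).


By the Yoneda lemma, Nat(h^B, h^A) is isomorphic to Hom(A, B),
so |Nat(h^B, h^A)| = |Hom(A, B)| and |Nat(h^D, h^C)| = |Hom(C, D)|.
|Hom(A, B)| = 12, |Hom(C, D)| = 3.
|Nat(h^B, h^A) x Nat(h^D, h^C)| = 12 * 3 = 36

36


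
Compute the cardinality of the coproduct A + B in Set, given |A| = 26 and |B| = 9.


In Set, the coproduct A + B is the disjoint union.
|A + B| = |A| + |B| = 26 + 9 = 35

35


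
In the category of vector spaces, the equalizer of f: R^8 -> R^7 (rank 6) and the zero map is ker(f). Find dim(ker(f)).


The equalizer of f and the zero map is ker(f).
By the rank-nullity theorem: dim(ker(f)) = dim(domain) - rank(f).
dim(ker(f)) = 8 - 6 = 2

2


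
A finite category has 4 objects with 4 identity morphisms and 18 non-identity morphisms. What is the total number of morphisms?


Each object has an identity morphism, giving 4 identities.
Adding the 18 non-identity morphisms:
Total = 4 + 18 = 22

22


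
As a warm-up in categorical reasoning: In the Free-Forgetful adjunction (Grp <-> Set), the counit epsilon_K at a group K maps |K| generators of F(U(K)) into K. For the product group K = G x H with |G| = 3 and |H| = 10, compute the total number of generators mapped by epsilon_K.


The counit epsilon_K: F(U(K)) -> K of the Free-Forgetful adjunction
maps |K| generators of F(U(K)) into K. For K = G x H (the product group),
|G x H| = |G| * |H|.
Total generators mapped = 3 * 10 = 30.

30


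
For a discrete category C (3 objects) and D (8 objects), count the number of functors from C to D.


A functor from a discrete category C to D is determined by
where each object maps. Each of the 3 objects of C can map
to any of the 8 objects of D independently.
Number of functors = 8^3 = 512

512


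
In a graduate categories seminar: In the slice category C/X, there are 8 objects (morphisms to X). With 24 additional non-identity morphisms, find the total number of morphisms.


In the slice category C/X, objects are morphisms to X.
Identity morphisms: 8 (one per object of C/X).
Non-identity morphisms: 24.
Total = 8 + 24 = 32

32


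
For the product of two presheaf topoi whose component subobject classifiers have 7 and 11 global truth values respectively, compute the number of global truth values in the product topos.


In a product of presheaf topoi E_1 x E_2, the subobject classifier
is Omega = Omega_1 x Omega_2 (componentwise), so
|Omega(top)| = |Omega_1(top_1)| * |Omega_2(top_2)|.
= 7 * 11 = 77.

77


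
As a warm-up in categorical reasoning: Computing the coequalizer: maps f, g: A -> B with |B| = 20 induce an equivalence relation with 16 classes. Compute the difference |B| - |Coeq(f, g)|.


The coequalizer Coeq(f, g) = B / ~ has one element per equivalence class.
|B| = 20, |Coeq(f, g)| = 16.
|B| - |Coeq(f, g)| = 20 - 16 = 4.

4


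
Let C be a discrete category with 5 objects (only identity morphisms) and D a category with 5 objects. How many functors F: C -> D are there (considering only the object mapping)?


A functor from a discrete category C to D is determined by
where each object maps. Each of the 5 objects of C can map
to any of the 5 objects of D independently.
Number of functors = 5^5 = 3125

3125


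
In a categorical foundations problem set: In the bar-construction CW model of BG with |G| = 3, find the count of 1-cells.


In the bar-construction CW model of BG, the n-cells are indexed by
n-tuples [g_1|...|g_n] of non-identity elements of G (degenerate
simplices with some g_i = e do not contribute cells), so there are
(|G| - 1)^n n-cells.
For dim = 1 with |G| = 3:
cells = (3 - 1)^1 = 2^1 = 2

2


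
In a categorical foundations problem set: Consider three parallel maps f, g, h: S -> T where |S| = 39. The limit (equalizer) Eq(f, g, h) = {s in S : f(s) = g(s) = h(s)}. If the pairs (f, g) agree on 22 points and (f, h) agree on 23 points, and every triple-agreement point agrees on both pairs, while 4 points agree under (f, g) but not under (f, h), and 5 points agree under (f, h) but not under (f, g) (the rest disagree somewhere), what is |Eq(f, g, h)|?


Eq(f, g, h) is the triple-agreement set: points in S where all three
maps take the same value. Using inclusion-exclusion on the pairwise data:
Pair (f, g) agrees on 22 points; pair (f, h) on 23 points.
Points agreeing under (f, g) but not (f, h) = 4; under (f, h) but not (f, g) = 5.
Triple-agreement = agreement-in-(f, g) minus points that agree under (f, g) but not (f, h):
|Eq(f, g, h)| = 22 - 4 = 18
(cross-check via (f, h): 23 - 5 = 18.)

18


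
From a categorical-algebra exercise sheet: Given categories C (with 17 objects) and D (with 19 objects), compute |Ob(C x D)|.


The product category C x D has objects that are pairs (c, d).
Number of pairs = |Ob(C)| * |Ob(D)| = 17 * 19 = 323

323


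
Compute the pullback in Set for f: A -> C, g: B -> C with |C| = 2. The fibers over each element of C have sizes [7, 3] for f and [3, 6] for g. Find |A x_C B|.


The pullback A x_C B consists of pairs (a, b) with f(a) = g(b).
For each element c in C, the fiber product has |f^-1(c)| * |g^-1(c)| elements.
Summing over C: 7 * 3 + 3 * 6
= 21 + 18 = 39

39


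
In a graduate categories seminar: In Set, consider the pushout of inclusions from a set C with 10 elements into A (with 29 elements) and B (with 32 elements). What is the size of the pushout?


The pushout A +_C B identifies the images of C in A and B.
|A +_C B| = |A| + |B| - |C| (for injections).
= 29 + 32 - 10 = 51

51


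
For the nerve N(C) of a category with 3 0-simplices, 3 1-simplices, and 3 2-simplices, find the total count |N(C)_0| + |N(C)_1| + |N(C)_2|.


The 2-skeleton of the nerve N(C) consists of simplices in dimensions 0, 1, 2:
  |N(C)_0| = 3 (objects)
  |N(C)_1| = 3 (morphisms)
  |N(C)_2| = 3 (composable pairs)
Total = 3 + 3 + 3 = 9

9


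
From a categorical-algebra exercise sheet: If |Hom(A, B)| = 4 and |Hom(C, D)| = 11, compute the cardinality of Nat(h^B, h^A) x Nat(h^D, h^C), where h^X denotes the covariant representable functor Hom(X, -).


By the Yoneda lemma, Nat(h^B, h^A) is isomorphic to Hom(A, B),
so |Nat(h^B, h^A)| = |Hom(A, B)| and |Nat(h^D, h^C)| = |Hom(C, D)|.
|Hom(A, B)| = 4, |Hom(C, D)| = 11.
|Nat(h^B, h^A) x Nat(h^D, h^C)| = 4 * 11 = 44

44


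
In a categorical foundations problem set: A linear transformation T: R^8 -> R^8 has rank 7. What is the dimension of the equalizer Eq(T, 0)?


The equalizer of f and the zero map is ker(f).
By the rank-nullity theorem: dim(ker(f)) = dim(domain) - rank(f).
dim(ker(f)) = 8 - 7 = 1

1


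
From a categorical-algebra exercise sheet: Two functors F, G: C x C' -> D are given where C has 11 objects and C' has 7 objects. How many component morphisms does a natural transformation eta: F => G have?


A natural transformation eta: F => G assigns one component morphism per
object of the domain category.
The domain is the product category C x C', so
|Ob(C x C')| = |Ob(C)| * |Ob(C')| = 11 * 7 = 77.
Therefore eta has 77 component morphisms.

77


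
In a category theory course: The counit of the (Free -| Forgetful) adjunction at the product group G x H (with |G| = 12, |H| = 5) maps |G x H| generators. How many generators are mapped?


The counit epsilon_K: F(U(K)) -> K of the Free-Forgetful adjunction
maps |K| generators of F(U(K)) into K. For K = G x H (the product group),
|G x H| = |G| * |H|.
Total generators mapped = 12 * 5 = 60.

60


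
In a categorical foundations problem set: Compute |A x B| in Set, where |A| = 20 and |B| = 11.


In Set, the product A x B is the Cartesian product.
By the universal property, |A x B| = |A| * |B|.
|A x B| = 20 * 11 = 220

220


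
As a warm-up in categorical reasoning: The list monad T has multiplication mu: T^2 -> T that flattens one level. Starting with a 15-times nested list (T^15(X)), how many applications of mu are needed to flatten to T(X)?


Each application of mu: T^2 -> T removes one layer of nesting.
Starting at depth 15 (i.e., T^15(X)), we need to reach T(X).
Number of mu applications = 15 - 1 = 14

14


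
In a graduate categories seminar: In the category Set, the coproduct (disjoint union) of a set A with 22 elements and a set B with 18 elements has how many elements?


In Set, the coproduct A + B is the disjoint union.
|A + B| = |A| + |B| = 22 + 18 = 40

40


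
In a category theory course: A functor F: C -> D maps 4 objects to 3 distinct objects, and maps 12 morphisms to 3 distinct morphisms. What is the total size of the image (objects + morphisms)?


The image of F consists of distinct objects and distinct morphisms.
|Im(F)| on objects = 3
|Im(F)| on morphisms = 3
Total image cardinality = 3 + 3 = 6

6


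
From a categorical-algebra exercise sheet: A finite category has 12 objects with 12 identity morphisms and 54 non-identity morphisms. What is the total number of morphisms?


Each object has an identity morphism, giving 12 identities.
Adding the 54 non-identity morphisms:
Total = 12 + 54 = 66

66


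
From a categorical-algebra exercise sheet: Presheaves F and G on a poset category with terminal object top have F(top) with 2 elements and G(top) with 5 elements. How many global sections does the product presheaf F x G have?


Global sections of a presheaf on a poset with terminal top satisfy
Gamma(H) ~ H(top). Presheaves admit pointwise products, so
(F x G)(top) = F(top) x G(top) (Cartesian product).
|Gamma(F x G)| = |F(top)| * |G(top)| = 2 * 5 = 10.

10


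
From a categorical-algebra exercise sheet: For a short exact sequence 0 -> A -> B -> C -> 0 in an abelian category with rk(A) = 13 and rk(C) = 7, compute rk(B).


For a short exact sequence 0 -> A -> B -> C -> 0,
rank is additive: rank(B) = rank(A) + rank(C).
rank(B) = 13 + 7 = 20

20


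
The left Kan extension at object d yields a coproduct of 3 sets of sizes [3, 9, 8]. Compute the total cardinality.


Pointwise, the left Kan extension (Lan_F H)(d) is the colimit, indexed
by the comma category (F downarrow d), of H composed with the
projection (F downarrow d) -> C. Here that colimit is given
as a coproduct (disjoint union) of sets, so its cardinality is the
sum of the sizes of the summands.
Coproduct of sets with sizes: 3 + 9 + 8
= 20

20


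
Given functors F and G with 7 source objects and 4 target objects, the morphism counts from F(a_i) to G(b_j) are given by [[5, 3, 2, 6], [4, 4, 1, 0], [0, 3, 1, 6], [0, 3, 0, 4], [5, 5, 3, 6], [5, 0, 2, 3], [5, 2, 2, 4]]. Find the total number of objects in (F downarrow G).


Objects of (F downarrow G) are triples (a, b, h: F(a)->G(b)).
The count equals the sum of all entries in the hom-matrix.
sum(row 0) = 16
sum(row 1) = 9
sum(row 2) = 10
sum(row 3) = 7
sum(row 4) = 19
sum(row 5) = 10
sum(row 6) = 13
Grand total = 84

84


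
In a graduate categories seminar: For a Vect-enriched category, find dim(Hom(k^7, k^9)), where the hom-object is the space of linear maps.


In Vect-enriched categories, Hom(k^n, k^m) is the space of m x n matrices.
dim(Hom(k^7, k^9)) = 9 * 7 = 63

63


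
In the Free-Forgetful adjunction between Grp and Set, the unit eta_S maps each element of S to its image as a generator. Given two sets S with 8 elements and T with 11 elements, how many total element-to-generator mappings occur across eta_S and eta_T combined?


The unit eta_X: X -> U(F(X)) of the Free-Forgetful adjunction
maps each element of X to a generator of F(X). For X = S + T (disjoint
union in Set), |S + T| = |S| + |T|.
Total mappings = 8 + 11 = 19.

19


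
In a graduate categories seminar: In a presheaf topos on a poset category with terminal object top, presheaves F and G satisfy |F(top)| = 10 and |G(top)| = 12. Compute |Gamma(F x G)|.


Global sections of a presheaf on a poset with terminal top satisfy
Gamma(H) ~ H(top). Presheaves admit pointwise products, so
(F x G)(top) = F(top) x G(top) (Cartesian product).
|Gamma(F x G)| = |F(top)| * |G(top)| = 10 * 12 = 120.

120


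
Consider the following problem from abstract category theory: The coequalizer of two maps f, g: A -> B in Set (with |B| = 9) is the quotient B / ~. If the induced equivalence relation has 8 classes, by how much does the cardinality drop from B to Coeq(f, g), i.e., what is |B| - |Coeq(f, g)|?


The coequalizer Coeq(f, g) = B / ~ has one element per equivalence class.
|B| = 9, |Coeq(f, g)| = 8.
|B| - |Coeq(f, g)| = 9 - 8 = 1.

1


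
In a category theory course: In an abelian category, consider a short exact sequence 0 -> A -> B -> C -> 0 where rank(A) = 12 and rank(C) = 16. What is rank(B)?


For a short exact sequence 0 -> A -> B -> C -> 0,
rank is additive: rank(B) = rank(A) + rank(C).
rank(B) = 12 + 16 = 28

28


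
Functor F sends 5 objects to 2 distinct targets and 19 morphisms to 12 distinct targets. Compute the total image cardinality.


The image of F consists of distinct objects and distinct morphisms.
|Im(F)| on objects = 2
|Im(F)| on morphisms = 12
Total image cardinality = 2 + 12 = 14

14


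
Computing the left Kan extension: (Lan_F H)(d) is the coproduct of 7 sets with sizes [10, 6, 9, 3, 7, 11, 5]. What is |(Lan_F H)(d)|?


Pointwise, the left Kan extension (Lan_F H)(d) is the colimit, indexed
by the comma category (F downarrow d), of H composed with the
projection (F downarrow d) -> C. Here that colimit is given
as a coproduct (disjoint union) of sets, so its cardinality is the
sum of the sizes of the summands.
Coproduct of sets with sizes: 10 + 6 + 9 + 3 + 7 + 11 + 5
= 51

51


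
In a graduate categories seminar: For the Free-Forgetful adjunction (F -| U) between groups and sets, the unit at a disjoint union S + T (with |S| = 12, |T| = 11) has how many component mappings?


The unit eta_X: X -> U(F(X)) of the Free-Forgetful adjunction
maps each element of X to a generator of F(X). For X = S + T (disjoint
union in Set), |S + T| = |S| + |T|.
Total mappings = 12 + 11 = 23.

23


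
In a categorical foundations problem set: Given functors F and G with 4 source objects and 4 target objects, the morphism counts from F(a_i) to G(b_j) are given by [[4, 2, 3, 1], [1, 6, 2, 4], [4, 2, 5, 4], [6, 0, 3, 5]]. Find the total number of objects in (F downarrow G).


Objects of (F downarrow G) are triples (a, b, h: F(a)->G(b)).
The count equals the sum of all entries in the hom-matrix.
sum(row 0) = 10
sum(row 1) = 13
sum(row 2) = 15
sum(row 3) = 14
Grand total = 52

52


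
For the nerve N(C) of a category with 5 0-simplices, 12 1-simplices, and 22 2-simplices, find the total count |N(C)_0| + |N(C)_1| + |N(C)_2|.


The 2-skeleton of the nerve N(C) consists of simplices in dimensions 0, 1, 2:
  |N(C)_0| = 5 (objects)
  |N(C)_1| = 12 (morphisms)
  |N(C)_2| = 22 (composable pairs)
Total = 5 + 12 + 22 = 39

39


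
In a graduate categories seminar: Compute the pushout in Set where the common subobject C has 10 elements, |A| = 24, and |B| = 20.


The pushout A +_C B identifies the images of C in A and B.
|A +_C B| = |A| + |B| - |C| (for injections).
= 24 + 20 - 10 = 34

34


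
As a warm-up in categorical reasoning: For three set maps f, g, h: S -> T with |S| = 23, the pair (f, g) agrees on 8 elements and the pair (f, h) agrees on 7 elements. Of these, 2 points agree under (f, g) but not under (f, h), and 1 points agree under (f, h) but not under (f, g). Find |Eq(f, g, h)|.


Eq(f, g, h) is the triple-agreement set: points in S where all three
maps take the same value. Using inclusion-exclusion on the pairwise data:
Pair (f, g) agrees on 8 points; pair (f, h) on 7 points.
Points agreeing under (f, g) but not (f, h) = 2; under (f, h) but not (f, g) = 1.
Triple-agreement = agreement-in-(f, g) minus points that agree under (f, g) but not (f, h):
|Eq(f, g, h)| = 8 - 2 = 6
(cross-check via (f, h): 7 - 1 = 6.)

6
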